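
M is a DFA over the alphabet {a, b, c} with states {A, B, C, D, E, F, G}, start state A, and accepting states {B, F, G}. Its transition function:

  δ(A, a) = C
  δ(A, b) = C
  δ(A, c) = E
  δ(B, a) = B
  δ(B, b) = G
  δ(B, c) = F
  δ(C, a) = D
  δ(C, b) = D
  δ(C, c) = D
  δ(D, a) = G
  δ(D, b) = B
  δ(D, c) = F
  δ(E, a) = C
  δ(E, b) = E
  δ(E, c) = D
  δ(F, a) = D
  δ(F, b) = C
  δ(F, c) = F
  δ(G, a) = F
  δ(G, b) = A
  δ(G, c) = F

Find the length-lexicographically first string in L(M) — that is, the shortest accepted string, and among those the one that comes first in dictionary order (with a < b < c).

aaa

A breadth-first search from A reaches an accepting state first via the path A → C → D → G on input aaa.
No string of length < 3 is accepted (BFS exhausts all shorter strings without reaching an accepting state), and aaa is the lexicographically least accepting string of length 3.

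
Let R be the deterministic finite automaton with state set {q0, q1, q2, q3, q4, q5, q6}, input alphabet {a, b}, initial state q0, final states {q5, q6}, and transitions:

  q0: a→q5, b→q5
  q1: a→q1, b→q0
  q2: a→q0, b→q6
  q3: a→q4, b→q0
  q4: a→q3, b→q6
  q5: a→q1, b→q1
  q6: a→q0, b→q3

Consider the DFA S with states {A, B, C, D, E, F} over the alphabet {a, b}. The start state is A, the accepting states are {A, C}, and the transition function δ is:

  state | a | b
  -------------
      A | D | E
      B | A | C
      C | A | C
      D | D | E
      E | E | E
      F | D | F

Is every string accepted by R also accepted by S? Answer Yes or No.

No

The string a is in L(R) but not in L(S).
So L(R) ⊄ L(S).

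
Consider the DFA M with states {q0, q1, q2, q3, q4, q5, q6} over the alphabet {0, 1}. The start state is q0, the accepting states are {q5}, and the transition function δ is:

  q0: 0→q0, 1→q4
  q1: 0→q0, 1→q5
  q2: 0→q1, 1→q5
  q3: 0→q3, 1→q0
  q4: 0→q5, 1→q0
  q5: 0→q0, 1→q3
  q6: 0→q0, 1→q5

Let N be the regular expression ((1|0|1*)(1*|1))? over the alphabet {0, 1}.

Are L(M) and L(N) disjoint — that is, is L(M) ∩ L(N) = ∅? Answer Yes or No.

Yes

Converting the expression N to a DFA (subset construction, then merging equivalent states) gives the minimal DFA with states {n0, n1, n2}, start state n0, accepting states {n0, n1} and transitions n0: 0→n1, 1→n1; n1: 0→n2, 1→n1; n2: 0→n2, 1→n2.
Exploring the product automaton M × N from the start pair (q0, n0), following both machines on each input symbol, reaches 7 state pairs: (q0, n0), (q0, n1), (q4, n1), (q0, n2), (q5, n2), (q4, n2), (q3, n2).
M accepts in {q5} and N accepts in {n0, n1}; no reachable pair has both components accepting, so no string drives both machines to acceptance simultaneously and L(M) ∩ L(N) = ∅.
So no string is accepted by both, and the intersection is empty.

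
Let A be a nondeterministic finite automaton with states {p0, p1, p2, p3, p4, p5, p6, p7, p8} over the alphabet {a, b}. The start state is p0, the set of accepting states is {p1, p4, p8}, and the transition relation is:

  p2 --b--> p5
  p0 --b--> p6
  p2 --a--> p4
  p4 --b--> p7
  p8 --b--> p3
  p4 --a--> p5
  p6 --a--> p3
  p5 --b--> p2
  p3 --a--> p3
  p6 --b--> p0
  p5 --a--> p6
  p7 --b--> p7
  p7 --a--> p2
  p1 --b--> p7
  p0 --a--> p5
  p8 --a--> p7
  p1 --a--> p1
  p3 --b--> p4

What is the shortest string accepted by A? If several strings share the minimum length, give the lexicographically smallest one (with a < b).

A breadth-first search from p0 reaches an accepting state first via the path p0 → p5 → p2 → p4 on input aba.
No string of length < 3 is accepted (BFS exhausts all shorter strings without reaching an accepting state), and aba is the lexicographically least accepting string of length 3.

aba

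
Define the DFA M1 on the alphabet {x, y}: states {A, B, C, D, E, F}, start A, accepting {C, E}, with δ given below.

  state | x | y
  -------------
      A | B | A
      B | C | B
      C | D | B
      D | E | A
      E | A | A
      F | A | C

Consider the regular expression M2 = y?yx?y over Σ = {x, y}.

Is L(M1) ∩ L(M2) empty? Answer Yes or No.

Yes

Converting the expression M2 to a DFA (subset construction, then merging equivalent states) gives the minimal DFA with states {r0, r1, r2, r3, r4, r5}, start state r0, accepting states {r4, r5} and transitions r0: x→r1, y→r2; r1: x→r1, y→r1; r2: x→r3, y→r4; r3: x→r1, y→r5; r4: x→r3, y→r5; r5: x→r1, y→r1.
Exploring the product automaton M1 × M2 from the start pair (A, r0), following both machines on each input symbol, reaches 11 state pairs: (A, r0), (B, r1), (A, r2), (C, r1), (B, r3), (A, r4), (D, r1), (B, r5), (A, r5), (E, r1), (A, r1).
M1 accepts in {C, E} and M2 accepts in {r4, r5}; no reachable pair has both components accepting, so no string drives both machines to acceptance simultaneously and L(M1) ∩ L(M2) = ∅.
So no string is accepted by both, and the intersection is empty.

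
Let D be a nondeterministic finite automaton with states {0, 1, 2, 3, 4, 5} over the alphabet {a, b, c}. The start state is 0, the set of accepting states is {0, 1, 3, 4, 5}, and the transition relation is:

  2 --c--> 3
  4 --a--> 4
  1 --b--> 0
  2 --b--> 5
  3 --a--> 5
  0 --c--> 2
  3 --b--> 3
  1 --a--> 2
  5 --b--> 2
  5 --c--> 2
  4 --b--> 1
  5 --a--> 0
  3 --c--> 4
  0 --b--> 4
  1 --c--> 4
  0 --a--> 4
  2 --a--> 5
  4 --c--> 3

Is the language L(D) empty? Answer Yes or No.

No

The empty string ε is accepted: the run 0 ends in the accepting state 0.
Since at least one string is accepted, L(D) is not empty.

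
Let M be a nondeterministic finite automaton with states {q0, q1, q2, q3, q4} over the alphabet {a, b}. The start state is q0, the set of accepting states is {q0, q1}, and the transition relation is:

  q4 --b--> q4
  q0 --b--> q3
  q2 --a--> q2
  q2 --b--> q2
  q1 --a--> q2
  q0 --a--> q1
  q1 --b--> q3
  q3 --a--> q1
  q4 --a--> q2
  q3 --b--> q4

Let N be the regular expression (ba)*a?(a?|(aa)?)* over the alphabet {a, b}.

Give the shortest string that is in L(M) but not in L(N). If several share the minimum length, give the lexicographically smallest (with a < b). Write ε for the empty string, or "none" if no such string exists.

The string aba is accepted by M but not by N.
No shorter string lies in the difference, and aba is the lexicographically first length-3 string in L(M) \ L(N).

aba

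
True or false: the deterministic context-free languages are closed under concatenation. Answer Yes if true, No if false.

No

Take L₁ = {ε, c} (finite, hence regular and DCFL) and L₂ = {c aⁿbⁿ : n≥0} ∪ {cc aⁿb²ⁿ : n≥0} (a DCFL: the number of leading c's tells the DPDA whether to pop one stack symbol per b or per two b's). Then L₁L₂ ∩ cca⁺b* = {cc aⁿbⁿ : n≥1} ∪ {cc aⁿb²ⁿ : n≥1}. If L₁L₂ were a DCFL, so would be this intersection with a regular set, and a DPDA for it started from its configuration after reading cc would accept {aⁿbⁿ : n≥1} ∪ {aⁿb²ⁿ : n≥1}, which no deterministic PDA accepts (a DPDA for it would have a single run on aⁿb²ⁿ, accepting after the prefix aⁿbⁿ and accepting again after n more b's; an ordinary PDA that simulates it on a's and b's and, at any moment when it is accepting, may switch to reading only a fresh letter d while feeding each d to the simulation as a b, would accept aⁱbʲdᵏ (k≥1) exactly when both aⁱbʲ and aⁱbʲ⁺ᵏ are in the language, i.e. its language intersected with the regular set a*b*d⁺ would be exactly {aⁿbⁿdⁿ : n≥1} — impossible, since context-free languages are closed under intersection with regular sets and {aⁿbⁿdⁿ} is not context-free). Hence L₁L₂ is not a DCFL.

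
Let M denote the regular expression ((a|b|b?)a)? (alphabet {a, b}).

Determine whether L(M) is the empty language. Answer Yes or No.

No

The empty string ε matches the expression, so it belongs to L(M).
Since L(M) contains at least one string, it is not empty.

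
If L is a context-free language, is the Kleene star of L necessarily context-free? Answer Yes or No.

If S₁ is the start symbol of a grammar for L, the grammar with new start symbol S and productions S → S₁S | ε generates L*.
So the context-free languages are closed under Kleene star.

Yes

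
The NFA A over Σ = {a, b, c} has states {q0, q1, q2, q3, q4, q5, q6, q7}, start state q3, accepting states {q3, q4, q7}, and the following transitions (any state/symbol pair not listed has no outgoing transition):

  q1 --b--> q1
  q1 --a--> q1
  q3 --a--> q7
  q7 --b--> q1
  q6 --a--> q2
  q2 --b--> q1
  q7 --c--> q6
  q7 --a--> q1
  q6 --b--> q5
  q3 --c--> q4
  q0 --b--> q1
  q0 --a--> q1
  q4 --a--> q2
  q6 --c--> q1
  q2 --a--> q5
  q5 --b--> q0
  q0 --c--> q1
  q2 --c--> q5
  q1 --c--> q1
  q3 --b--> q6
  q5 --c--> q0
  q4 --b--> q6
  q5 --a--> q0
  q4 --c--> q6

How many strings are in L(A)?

The useful subgraph on states {q3, q4, q7} is acyclic, so L(A) is finite; the longest accepting path visits 2 useful states, giving maximum string length 1.
Counting accepting paths from q3 by length: 1 of length 0, 2 of length 1. Total 3.

3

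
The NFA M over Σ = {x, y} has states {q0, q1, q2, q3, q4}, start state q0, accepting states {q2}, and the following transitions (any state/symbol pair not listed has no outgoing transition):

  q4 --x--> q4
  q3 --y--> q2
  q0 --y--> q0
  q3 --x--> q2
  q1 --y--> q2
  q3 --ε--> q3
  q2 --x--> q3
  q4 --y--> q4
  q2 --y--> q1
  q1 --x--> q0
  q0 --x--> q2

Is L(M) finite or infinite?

infinite

State q0 is reachable from the start and can reach an accepting state, and it lies on the cycle q0 → q0.
Traversing that cycle any number of times yields accepted strings of unbounded length, so the language is infinite.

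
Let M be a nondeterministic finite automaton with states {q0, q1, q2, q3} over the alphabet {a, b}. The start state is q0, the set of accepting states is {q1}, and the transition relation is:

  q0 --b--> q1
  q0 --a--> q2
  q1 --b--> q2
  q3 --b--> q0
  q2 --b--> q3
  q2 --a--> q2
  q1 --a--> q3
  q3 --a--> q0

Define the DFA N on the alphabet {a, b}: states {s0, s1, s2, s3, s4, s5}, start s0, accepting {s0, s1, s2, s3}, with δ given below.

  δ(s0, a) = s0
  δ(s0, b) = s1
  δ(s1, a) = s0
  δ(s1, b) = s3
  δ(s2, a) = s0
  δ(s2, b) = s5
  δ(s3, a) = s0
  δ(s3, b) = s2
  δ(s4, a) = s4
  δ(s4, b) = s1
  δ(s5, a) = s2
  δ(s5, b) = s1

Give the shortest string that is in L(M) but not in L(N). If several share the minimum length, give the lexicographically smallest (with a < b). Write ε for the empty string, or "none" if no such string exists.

babbbbab

The string babbbbab is accepted by M but not by N.
No shorter string lies in the difference, and babbbbab is the lexicographically first length-8 string in L(M) \ L(N).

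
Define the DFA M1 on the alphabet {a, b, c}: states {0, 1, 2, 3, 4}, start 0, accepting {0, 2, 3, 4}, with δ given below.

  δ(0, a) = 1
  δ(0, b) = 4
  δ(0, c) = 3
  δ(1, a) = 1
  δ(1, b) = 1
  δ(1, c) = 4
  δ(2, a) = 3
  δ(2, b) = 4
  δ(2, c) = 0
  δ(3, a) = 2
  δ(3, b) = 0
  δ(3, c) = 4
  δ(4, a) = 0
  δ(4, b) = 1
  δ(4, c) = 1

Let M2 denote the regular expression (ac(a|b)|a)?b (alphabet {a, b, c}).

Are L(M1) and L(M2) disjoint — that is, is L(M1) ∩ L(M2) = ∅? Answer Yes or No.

The string b is accepted by both M1 and M2.
Hence L(M1) ∩ L(M2) ≠ ∅.

No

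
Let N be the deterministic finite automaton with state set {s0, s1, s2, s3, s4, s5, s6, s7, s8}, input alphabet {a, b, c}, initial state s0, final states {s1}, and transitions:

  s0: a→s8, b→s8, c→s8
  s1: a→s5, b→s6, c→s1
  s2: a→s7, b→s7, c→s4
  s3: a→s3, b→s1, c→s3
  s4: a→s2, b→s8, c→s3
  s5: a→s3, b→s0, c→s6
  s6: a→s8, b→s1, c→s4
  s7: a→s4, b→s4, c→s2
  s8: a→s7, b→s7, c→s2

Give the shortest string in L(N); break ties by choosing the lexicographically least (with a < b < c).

A breadth-first search from s0 reaches an accepting state first via the path s0 → s8 → s7 → s4 → s3 → s1 on input aaacb.
No string of length < 5 is accepted (BFS exhausts all shorter strings without reaching an accepting state), and aaacb is the lexicographically least accepting string of length 5.

aaacb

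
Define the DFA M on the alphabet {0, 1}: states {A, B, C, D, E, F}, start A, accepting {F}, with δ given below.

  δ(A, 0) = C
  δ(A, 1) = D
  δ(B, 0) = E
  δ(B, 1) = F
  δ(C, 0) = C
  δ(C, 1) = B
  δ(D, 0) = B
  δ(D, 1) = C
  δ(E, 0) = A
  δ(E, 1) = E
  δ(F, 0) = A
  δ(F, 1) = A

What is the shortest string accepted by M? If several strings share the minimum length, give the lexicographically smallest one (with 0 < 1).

011

A breadth-first search from A reaches an accepting state first via the path A → C → B → F on input 011.
No string of length < 3 is accepted (BFS exhausts all shorter strings without reaching an accepting state), and 011 is the lexicographically least accepting string of length 3.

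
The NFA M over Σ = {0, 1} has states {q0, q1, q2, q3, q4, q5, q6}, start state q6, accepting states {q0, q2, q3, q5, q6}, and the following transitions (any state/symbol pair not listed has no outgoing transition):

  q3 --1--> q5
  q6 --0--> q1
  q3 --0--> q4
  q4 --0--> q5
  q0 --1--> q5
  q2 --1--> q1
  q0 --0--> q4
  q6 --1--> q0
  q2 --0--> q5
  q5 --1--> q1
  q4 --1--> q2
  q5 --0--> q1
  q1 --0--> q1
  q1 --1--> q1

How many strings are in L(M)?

The useful subgraph on states {q0, q2, q4, q5, q6} is acyclic, so L(M) is finite; the longest accepting path visits 5 useful states, giving maximum string length 4.
Counting accepting paths from q6 by length: 1 of length 0, 1 of length 1, 1 of length 2, 2 of length 3, 1 of length 4. Total 6.

6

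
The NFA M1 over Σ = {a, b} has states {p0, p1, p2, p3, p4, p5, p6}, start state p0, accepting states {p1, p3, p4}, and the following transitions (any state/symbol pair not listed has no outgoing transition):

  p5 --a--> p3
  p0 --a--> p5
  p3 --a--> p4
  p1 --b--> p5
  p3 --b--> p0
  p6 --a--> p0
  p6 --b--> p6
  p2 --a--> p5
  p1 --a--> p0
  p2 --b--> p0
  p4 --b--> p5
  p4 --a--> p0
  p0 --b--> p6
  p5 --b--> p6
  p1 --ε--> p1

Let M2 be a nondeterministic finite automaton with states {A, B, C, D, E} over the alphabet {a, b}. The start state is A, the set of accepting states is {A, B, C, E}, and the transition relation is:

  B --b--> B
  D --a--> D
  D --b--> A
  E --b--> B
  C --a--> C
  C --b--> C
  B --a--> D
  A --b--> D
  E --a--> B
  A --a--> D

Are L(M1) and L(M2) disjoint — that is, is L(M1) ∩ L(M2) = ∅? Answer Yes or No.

Yes

Exploring the product automaton M1 × M2 from the start pair (p0, A), following both machines on each input symbol, reaches 8 state pairs: (p0, A), (p5, D), (p6, D), (p3, D), (p6, A), (p0, D), (p4, D), (p5, A).
M1 accepts in {p1, p3, p4} and M2 accepts in {A, B, C, E}; no reachable pair has both components accepting, so no string drives both machines to acceptance simultaneously and L(M1) ∩ L(M2) = ∅.
So no string is accepted by both, and the intersection is empty.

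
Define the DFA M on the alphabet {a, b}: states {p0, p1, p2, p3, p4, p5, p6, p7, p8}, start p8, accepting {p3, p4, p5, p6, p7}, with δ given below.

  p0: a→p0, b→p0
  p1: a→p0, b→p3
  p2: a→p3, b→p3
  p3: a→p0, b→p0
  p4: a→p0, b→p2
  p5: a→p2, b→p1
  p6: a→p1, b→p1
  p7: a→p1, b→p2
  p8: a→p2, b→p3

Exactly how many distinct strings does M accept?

3

The useful subgraph on states {p2, p3, p8} is acyclic, so L(M) is finite; the longest accepting path visits 3 useful states, giving maximum string length 2.
Counting accepting paths from p8 by length: 1 of length 1, 2 of length 2. Total 3.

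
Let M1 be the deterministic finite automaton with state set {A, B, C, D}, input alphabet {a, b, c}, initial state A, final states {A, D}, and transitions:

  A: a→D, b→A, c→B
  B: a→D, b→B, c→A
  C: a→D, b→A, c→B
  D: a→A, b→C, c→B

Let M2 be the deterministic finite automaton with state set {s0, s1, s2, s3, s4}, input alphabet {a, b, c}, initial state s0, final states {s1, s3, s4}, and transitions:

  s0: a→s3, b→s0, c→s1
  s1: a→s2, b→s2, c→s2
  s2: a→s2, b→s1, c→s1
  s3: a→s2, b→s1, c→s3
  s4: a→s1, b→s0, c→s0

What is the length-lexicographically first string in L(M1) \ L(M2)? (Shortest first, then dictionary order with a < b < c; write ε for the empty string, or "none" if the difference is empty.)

The empty string ε is accepted by M1 but not by M2.
Since ε is the unique shortest string, it is the required witness.

ε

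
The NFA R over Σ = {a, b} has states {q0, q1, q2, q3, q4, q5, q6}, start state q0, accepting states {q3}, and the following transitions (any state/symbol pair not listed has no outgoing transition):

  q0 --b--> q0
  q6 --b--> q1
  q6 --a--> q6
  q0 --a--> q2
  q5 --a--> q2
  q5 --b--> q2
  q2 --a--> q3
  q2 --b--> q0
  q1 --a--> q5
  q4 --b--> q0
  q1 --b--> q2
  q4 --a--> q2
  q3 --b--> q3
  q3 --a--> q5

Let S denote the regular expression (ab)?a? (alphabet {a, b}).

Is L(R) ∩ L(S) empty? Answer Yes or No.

Yes

Converting the expression S to a DFA (subset construction, then merging equivalent states) gives the minimal DFA with states {s0, s1, s2, s3, s4}, start state s0, accepting states {s0, s1, s3, s4} and transitions s0: a→s1, b→s2; s1: a→s2, b→s3; s2: a→s2, b→s2; s3: a→s4, b→s2; s4: a→s2, b→s2.
Exploring the product automaton R × S from the start pair (q0, s0), following both machines on each input symbol, reaches 8 state pairs: (q0, s0), (q2, s1), (q0, s2), (q3, s2), (q0, s3), (q2, s2), (q5, s2), (q2, s4).
R accepts in {q3} and S accepts in {s0, s1, s3, s4}; no reachable pair has both components accepting, so no string drives both machines to acceptance simultaneously and L(R) ∩ L(S) = ∅.
So no string is accepted by both, and the intersection is empty.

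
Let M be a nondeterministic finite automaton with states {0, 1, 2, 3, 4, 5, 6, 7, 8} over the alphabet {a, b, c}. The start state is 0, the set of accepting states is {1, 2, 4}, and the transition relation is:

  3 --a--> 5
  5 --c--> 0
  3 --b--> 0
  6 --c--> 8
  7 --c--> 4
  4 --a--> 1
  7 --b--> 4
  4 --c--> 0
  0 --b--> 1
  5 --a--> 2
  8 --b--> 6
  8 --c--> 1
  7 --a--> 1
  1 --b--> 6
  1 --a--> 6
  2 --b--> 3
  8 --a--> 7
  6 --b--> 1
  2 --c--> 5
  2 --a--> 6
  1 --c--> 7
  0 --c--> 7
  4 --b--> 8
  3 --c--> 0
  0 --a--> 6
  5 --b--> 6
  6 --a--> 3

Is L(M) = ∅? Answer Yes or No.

No

The string b is accepted: the run 0 → 1 ends in the accepting state 1.
Since at least one string is accepted, L(M) is not empty.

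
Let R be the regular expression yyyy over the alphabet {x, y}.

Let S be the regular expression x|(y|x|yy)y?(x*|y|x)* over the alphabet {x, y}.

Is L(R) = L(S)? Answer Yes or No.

The string x is accepted by S but rejected by R.
So L(R) ≠ L(S).

No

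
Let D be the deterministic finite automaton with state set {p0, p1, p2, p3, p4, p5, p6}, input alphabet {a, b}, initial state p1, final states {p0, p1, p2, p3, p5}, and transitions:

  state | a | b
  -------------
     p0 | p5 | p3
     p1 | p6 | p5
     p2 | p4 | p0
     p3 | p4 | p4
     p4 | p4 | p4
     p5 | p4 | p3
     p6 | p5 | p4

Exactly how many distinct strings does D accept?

5

The useful subgraph on states {p1, p3, p5, p6} is acyclic, so L(D) is finite; the longest accepting path visits 4 useful states, giving maximum string length 3.
Counting accepting paths from p1 by length: 1 of length 0, 1 of length 1, 2 of length 2, 1 of length 3. Total 5.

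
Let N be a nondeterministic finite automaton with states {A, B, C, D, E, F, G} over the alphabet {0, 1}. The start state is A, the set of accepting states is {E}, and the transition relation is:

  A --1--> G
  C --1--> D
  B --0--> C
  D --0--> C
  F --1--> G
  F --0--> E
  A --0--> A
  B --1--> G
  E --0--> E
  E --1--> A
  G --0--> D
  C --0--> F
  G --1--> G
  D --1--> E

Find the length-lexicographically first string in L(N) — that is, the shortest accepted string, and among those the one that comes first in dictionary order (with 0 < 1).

A breadth-first search from A reaches an accepting state first via the path A → G → D → E on input 101.
No string of length < 3 is accepted (BFS exhausts all shorter strings without reaching an accepting state), and 101 is the lexicographically least accepting string of length 3.

101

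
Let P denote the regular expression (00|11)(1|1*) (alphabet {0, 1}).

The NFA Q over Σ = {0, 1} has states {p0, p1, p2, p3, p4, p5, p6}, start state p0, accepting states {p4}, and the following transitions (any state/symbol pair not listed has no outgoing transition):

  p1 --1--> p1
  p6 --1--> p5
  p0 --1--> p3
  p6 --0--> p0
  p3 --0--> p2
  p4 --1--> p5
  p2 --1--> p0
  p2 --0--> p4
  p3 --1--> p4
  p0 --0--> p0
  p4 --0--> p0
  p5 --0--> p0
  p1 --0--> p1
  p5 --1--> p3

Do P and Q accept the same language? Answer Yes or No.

No

The string 00 is accepted by P but rejected by Q.
So L(P) ≠ L(Q).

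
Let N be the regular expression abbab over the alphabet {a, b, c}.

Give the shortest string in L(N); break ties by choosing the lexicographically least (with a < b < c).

By inspection of the expression, no string of length less than 5 matches, and abbab is the lexicographically first match of length 5.

abbab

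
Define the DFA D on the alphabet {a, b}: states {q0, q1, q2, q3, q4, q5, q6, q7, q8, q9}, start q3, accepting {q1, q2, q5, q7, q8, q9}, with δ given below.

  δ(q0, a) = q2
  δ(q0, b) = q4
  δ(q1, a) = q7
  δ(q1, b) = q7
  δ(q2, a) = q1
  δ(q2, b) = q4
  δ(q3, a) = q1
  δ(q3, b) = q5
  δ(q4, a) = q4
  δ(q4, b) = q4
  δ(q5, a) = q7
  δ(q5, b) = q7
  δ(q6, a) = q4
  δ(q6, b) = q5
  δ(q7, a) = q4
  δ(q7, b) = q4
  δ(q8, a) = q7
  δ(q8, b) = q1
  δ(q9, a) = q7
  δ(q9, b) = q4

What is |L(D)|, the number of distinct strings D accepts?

6

The useful subgraph on states {q1, q3, q5, q7} is acyclic, so L(D) is finite; the longest accepting path visits 3 useful states, giving maximum string length 2.
Counting accepting paths from q3 by length: 2 of length 1, 4 of length 2. Total 6.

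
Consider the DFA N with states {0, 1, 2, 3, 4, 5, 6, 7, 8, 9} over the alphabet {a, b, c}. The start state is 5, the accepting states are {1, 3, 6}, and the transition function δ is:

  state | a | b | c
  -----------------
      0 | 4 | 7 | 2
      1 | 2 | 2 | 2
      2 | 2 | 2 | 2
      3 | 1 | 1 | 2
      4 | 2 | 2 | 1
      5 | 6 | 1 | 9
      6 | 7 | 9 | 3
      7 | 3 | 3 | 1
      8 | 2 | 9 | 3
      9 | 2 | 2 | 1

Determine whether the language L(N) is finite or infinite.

finite

The useful states (reachable from 5 and able to reach an accepting state) are {1, 3, 5, 6, 7, 9}.
Restricted to these states the transition graph has no cycle, so every accepting path has bounded length and L is finite.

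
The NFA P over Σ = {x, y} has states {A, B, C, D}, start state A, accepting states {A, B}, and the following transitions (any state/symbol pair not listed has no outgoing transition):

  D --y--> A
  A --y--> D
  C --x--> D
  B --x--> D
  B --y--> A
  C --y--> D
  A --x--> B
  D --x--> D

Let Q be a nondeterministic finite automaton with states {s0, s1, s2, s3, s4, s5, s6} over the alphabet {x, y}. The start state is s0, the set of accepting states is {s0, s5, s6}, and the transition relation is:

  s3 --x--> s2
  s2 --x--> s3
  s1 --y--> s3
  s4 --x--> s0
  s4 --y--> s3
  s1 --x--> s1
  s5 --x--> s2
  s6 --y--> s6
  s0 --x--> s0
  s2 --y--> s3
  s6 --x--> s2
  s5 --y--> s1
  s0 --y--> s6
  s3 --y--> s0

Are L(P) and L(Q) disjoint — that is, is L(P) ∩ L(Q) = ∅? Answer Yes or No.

The empty string ε is accepted by both P and Q.
Hence L(P) ∩ L(Q) ≠ ∅.

No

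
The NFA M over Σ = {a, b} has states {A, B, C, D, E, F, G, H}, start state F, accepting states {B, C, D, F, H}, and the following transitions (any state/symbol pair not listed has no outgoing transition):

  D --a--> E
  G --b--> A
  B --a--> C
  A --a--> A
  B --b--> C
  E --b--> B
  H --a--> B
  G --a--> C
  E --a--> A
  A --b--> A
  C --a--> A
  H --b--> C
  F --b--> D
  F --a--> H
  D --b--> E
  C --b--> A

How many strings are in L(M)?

13

The useful subgraph on states {B, C, D, E, F, H} is acyclic, so L(M) is finite; the longest accepting path visits 5 useful states, giving maximum string length 4.
Counting accepting paths from F by length: 1 of length 0, 2 of length 1, 2 of length 2, 4 of length 3, 4 of length 4. Total 13.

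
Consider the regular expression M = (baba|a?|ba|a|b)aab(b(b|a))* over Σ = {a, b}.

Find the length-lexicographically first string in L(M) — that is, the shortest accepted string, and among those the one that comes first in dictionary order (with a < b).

By inspection of the expression, no string of length less than 3 matches, and aab is the lexicographically first match of length 3.

aab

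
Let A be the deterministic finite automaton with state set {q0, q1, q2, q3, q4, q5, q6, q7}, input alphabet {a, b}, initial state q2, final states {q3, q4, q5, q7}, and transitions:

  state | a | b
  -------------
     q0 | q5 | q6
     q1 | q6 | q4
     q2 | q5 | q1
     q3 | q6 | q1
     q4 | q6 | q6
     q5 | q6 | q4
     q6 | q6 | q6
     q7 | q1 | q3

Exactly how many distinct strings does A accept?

3

The useful subgraph on states {q1, q2, q4, q5} is acyclic, so L(A) is finite; the longest accepting path visits 3 useful states, giving maximum string length 2.
Counting accepting paths from q2 by length: 1 of length 1, 2 of length 2. Total 3.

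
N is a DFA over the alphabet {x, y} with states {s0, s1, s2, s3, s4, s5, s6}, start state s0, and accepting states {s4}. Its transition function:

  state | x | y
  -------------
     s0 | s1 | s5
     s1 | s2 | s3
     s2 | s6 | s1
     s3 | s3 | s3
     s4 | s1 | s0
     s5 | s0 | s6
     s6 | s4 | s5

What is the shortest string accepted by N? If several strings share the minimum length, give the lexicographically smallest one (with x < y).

yyx

A breadth-first search from s0 reaches an accepting state first via the path s0 → s5 → s6 → s4 on input yyx.
No string of length < 3 is accepted (BFS exhausts all shorter strings without reaching an accepting state), and yyx is the lexicographically least accepting string of length 3.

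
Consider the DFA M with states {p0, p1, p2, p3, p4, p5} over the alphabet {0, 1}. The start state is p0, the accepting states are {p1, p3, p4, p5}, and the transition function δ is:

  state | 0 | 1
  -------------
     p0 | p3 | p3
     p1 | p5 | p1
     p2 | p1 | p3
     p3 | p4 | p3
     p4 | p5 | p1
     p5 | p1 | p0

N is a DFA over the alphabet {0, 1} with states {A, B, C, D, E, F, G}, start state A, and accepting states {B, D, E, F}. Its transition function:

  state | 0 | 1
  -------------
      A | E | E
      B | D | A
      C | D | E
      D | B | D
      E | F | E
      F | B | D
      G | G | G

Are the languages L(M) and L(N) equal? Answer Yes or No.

Yes

Exploring the product automaton M × N from the start pair (p0, A), following both machines on each input symbol, reaches 5 state pairs: (p0, A), (p3, E), (p4, F), (p5, B), (p1, D).
M accepts in {p1, p3, p4, p5} and N accepts in {B, D, E, F}. In every reachable pair the two components are either both accepting — (p3, E), (p4, F), (p5, B), (p1, D) — or both non-accepting, so no string is accepted by exactly one of the machines: L(M) \ L(N) and L(N) \ L(M) are both empty.
Hence every string is accepted by M iff it is accepted by N, and the two languages coincide.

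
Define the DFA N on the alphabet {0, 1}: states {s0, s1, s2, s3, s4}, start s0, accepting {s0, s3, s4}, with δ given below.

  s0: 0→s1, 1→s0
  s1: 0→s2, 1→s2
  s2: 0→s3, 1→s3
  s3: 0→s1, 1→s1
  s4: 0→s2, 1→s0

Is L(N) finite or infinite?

State s0 is reachable from the start and can reach an accepting state, and it lies on the cycle s0 → s0.
Traversing that cycle any number of times yields accepted strings of unbounded length, so the language is infinite.

infinite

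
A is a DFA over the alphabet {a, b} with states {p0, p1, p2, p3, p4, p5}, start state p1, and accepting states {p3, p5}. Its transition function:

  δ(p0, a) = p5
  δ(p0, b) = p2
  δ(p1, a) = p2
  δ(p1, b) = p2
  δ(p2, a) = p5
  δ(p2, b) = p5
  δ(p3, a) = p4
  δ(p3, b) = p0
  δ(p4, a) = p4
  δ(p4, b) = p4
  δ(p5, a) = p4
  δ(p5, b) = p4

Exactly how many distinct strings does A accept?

The useful subgraph on states {p1, p2, p5} is acyclic, so L(A) is finite; the longest accepting path visits 3 useful states, giving maximum string length 2.
Counting accepting paths from p1 by length: 4 of length 2. Total 4.

4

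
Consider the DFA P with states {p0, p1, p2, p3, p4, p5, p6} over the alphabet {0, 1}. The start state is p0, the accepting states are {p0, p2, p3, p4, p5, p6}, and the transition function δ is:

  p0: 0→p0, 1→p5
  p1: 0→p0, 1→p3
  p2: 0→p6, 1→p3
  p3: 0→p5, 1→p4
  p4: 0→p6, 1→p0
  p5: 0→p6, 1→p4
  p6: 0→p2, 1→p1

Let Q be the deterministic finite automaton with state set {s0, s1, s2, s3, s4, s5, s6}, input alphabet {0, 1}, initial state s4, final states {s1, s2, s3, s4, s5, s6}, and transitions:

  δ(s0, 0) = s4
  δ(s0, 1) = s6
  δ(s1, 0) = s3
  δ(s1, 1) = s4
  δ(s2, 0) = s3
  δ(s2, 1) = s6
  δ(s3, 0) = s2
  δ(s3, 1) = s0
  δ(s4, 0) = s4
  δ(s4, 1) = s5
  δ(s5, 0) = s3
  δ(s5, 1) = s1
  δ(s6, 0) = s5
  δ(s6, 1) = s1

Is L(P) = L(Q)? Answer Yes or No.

Yes

Exploring the product automaton P × Q from the start pair (p0, s4), following both machines on each input symbol, reaches 7 state pairs: (p0, s4), (p5, s5), (p6, s3), (p4, s1), (p2, s2), (p1, s0), (p3, s6).
P accepts in {p0, p2, p3, p4, p5, p6} and Q accepts in {s1, s2, s3, s4, s5, s6}. In every reachable pair the two components are either both accepting — (p0, s4), (p5, s5), (p6, s3), (p4, s1), (p2, s2), (p3, s6) — or both non-accepting, so no string is accepted by exactly one of the machines: L(P) \ L(Q) and L(Q) \ L(P) are both empty.
Hence every string is accepted by P iff it is accepted by Q, and the two languages coincide.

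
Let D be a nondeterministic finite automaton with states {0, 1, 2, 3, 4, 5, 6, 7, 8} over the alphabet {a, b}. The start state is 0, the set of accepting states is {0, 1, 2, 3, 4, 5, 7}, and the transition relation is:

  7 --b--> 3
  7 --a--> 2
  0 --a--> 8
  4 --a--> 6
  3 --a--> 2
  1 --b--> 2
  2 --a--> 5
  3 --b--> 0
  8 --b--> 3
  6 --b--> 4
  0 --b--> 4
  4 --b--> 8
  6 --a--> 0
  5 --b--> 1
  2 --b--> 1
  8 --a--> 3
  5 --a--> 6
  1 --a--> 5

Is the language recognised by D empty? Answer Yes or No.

No

The empty string ε is accepted: the run 0 ends in the accepting state 0.
Since at least one string is accepted, L(D) is not empty.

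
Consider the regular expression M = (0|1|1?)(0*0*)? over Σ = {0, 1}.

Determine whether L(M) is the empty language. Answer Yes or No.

No

The empty string ε matches the expression, so it belongs to L(M).
Since L(M) contains at least one string, it is not empty.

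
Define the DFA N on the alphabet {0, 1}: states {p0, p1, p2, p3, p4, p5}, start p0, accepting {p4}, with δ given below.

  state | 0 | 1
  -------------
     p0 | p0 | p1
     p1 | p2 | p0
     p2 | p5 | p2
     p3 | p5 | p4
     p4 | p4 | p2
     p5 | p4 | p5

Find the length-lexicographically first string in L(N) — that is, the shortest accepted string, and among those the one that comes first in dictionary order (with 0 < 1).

1000

A breadth-first search from p0 reaches an accepting state first via the path p0 → p1 → p2 → p5 → p4 on input 1000.
No string of length < 4 is accepted (BFS exhausts all shorter strings without reaching an accepting state), and 1000 is the lexicographically least accepting string of length 4.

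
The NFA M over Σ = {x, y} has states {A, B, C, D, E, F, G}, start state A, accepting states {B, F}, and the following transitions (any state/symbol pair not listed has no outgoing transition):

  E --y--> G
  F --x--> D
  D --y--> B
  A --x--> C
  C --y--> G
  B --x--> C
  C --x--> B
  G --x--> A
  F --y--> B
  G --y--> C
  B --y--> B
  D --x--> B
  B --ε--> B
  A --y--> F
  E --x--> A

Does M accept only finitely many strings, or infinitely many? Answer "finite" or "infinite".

State B is reachable from the start and can reach an accepting state, and it lies on the cycle B → B.
Traversing that cycle any number of times yields accepted strings of unbounded length, so the language is infinite.

infinite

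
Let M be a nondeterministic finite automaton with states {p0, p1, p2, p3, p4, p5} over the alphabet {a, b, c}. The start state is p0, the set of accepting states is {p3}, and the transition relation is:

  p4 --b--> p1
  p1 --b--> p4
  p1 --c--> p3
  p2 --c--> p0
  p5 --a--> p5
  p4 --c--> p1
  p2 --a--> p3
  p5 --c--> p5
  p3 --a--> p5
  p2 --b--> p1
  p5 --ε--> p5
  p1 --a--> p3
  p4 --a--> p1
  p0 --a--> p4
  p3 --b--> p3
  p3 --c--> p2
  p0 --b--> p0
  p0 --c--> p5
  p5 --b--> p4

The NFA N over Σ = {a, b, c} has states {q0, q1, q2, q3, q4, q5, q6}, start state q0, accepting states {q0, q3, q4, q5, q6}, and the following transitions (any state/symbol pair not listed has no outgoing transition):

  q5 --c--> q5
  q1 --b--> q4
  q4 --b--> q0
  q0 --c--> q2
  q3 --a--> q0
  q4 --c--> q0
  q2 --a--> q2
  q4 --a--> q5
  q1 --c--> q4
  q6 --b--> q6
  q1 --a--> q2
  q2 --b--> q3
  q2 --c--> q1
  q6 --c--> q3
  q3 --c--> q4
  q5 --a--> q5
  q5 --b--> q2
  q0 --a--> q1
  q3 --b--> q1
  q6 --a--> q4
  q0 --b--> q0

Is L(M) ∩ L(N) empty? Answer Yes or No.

No

The string aba is accepted by both M and N.
Hence L(M) ∩ L(N) ≠ ∅.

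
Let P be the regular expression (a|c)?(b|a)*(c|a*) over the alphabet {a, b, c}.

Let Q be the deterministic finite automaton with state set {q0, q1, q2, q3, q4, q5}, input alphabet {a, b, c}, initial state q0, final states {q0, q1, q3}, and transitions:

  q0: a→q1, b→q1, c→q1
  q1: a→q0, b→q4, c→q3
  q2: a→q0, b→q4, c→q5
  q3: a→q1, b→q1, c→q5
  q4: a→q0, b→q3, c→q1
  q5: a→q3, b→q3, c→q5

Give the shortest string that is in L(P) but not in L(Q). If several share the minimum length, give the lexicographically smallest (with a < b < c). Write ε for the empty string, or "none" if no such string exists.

The string ab is accepted by P but not by Q.
No shorter string lies in the difference, and ab is the lexicographically first length-2 string in L(P) \ L(Q).

ab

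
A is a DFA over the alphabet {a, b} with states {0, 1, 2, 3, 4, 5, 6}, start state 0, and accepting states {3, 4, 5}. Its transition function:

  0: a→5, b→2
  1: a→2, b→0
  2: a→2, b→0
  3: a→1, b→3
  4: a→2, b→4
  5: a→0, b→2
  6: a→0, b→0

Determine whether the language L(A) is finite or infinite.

infinite

State 0 is reachable from the start and can reach an accepting state, and it lies on the cycle 0 → 2 → 0.
Traversing that cycle any number of times yields accepted strings of unbounded length, so the language is infinite.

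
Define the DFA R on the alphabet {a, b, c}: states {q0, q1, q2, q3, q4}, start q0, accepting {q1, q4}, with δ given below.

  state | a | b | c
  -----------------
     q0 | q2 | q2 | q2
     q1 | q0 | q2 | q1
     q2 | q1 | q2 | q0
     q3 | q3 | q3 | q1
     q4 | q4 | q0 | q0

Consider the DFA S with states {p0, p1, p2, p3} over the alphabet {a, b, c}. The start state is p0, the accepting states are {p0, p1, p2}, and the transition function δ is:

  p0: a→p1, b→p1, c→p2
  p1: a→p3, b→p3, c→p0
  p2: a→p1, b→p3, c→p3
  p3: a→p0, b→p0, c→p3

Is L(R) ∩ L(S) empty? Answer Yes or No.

The string ca is accepted by both R and S.
Hence L(R) ∩ L(S) ≠ ∅.

No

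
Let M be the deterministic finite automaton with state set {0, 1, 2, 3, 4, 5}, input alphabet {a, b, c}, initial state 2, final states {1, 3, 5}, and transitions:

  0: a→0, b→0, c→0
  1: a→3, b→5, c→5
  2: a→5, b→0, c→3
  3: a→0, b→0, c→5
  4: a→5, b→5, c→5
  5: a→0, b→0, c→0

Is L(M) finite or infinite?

The useful states (reachable from 2 and able to reach an accepting state) are {2, 3, 5}.
Restricted to these states the transition graph has no cycle, so every accepting path has bounded length and L is finite.

finite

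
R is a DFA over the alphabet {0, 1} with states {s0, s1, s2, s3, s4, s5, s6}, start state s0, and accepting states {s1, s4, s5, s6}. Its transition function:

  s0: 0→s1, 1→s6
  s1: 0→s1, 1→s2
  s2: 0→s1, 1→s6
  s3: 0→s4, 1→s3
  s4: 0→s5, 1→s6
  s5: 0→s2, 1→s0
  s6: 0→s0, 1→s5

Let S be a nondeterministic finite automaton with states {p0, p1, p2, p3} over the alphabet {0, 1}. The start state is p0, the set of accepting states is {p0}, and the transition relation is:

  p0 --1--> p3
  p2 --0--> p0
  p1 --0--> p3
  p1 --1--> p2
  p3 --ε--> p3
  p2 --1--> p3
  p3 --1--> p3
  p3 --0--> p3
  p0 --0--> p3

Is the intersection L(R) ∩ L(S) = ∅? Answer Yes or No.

Exploring the product automaton R × S from the start pair (s0, p0), following both machines on each input symbol, reaches 6 state pairs: (s0, p0), (s1, p3), (s6, p3), (s2, p3), (s0, p3), (s5, p3).
R accepts in {s1, s4, s5, s6} and S accepts in {p0}; no reachable pair has both components accepting, so no string drives both machines to acceptance simultaneously and L(R) ∩ L(S) = ∅.
So no string is accepted by both, and the intersection is empty.

Yes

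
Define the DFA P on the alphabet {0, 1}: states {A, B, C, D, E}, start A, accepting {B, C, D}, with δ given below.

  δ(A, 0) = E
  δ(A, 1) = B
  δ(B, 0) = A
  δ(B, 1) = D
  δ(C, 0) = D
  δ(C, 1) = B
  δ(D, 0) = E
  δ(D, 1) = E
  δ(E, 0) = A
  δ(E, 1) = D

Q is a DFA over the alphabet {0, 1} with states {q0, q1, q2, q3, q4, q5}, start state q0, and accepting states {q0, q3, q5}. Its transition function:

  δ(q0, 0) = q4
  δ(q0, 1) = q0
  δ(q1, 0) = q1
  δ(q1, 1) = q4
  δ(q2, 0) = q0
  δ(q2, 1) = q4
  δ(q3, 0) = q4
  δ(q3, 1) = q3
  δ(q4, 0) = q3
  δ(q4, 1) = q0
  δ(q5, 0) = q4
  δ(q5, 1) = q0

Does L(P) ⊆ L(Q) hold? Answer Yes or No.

Exploring the product automaton P × Q from the start pair (A, q0), following both machines on each input symbol, reaches 10 state pairs: (A, q0), (E, q4), (B, q0), (A, q3), (D, q0), (A, q4), (B, q3), (E, q0), (E, q3), (D, q3).
P accepts in {B, C, D} and Q accepts in {q0, q3, q5}. The reachable pairs whose P-component is accepting are (B, q0), (D, q0), (B, q3), (D, q3); in each of them the Q-component is accepting too, so the product for L(P) \ L(Q) (P-component accepting, Q-component rejecting) has no reachable accepting pair and the difference is empty.
Hence every string in L(P) is also in L(Q).

Yes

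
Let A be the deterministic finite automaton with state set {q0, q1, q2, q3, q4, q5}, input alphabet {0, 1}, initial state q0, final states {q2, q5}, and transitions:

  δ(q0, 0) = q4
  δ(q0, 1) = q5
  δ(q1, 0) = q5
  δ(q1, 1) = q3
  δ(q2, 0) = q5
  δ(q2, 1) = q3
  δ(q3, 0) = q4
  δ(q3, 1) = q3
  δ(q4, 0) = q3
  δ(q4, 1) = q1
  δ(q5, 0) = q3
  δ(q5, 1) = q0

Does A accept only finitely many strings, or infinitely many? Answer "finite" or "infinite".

infinite

State q3 is reachable from the start and can reach an accepting state, and it lies on the cycle q3 → q3.
Traversing that cycle any number of times yields accepted strings of unbounded length, so the language is infinite.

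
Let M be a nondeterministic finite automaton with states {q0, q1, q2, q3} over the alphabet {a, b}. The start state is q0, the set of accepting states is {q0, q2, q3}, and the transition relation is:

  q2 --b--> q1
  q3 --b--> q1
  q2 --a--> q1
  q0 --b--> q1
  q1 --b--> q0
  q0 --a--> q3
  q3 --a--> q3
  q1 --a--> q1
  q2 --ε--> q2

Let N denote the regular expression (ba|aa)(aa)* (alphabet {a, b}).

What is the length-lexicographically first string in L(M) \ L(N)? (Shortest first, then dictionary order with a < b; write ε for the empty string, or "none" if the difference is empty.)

The empty string ε is accepted by M but not by N.
Since ε is the unique shortest string, it is the required witness.

ε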